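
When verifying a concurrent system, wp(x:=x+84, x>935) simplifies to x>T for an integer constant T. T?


Formula: wp(x:=E, P) = P[E/x] (substitute E for x in postcondition)
Step 1: Postcondition: x>935
Step 2: Substitute x+84 for x: x+84>935
Step 3: Solve for x: x > 935-84 = 851

851


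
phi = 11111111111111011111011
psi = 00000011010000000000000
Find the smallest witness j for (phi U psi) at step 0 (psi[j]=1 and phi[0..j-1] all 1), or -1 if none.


(phi U psi) at 0: need smallest j with psi[j]=1 and phi[i]=1 for all i in [0,j).
Scan from step 0:
  step 0: phi=1, psi=0 -> continue
  step 1: phi=1, psi=0 -> continue
  step 2: phi=1, psi=0 -> continue
  step 3: phi=1, psi=0 -> continue
  step 6: psi=1 and phi held for [0,6) -> witness found
Witness step = 6

6


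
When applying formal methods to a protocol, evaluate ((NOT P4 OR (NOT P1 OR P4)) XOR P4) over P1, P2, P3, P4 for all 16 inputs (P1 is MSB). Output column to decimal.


Formula: ((NOT P4 OR (NOT P1 OR P4)) XOR P4) over P1, P2, P3, P4 (16 rows)
Evaluate each row (bits = P1,P2,P3,P4, MSB first):
  row 0 [0000]: ((NOT 0 OR (NOT 0 OR 0)) XOR 0) -> 1
  row 1 [0001]: ((NOT 1 OR (NOT 0 OR 1)) XOR 1) -> 0
  row 2 [0010]: ((NOT 0 OR (NOT 0 OR 0)) XOR 0) -> 1
  row 3 [0011]: ((NOT 1 OR (NOT 0 OR 1)) XOR 1) -> 0
  row 4 [0100]: ((NOT 0 OR (NOT 0 OR 0)) XOR 0) -> 1
  row 5 [0101]: ((NOT 1 OR (NOT 0 OR 1)) XOR 1) -> 0
  row 6 [0110]: ((NOT 0 OR (NOT 0 OR 0)) XOR 0) -> 1
  row 7 [0111]: ((NOT 1 OR (NOT 0 OR 1)) XOR 1) -> 0
  row 8 [1000]: ((NOT 0 OR (NOT 1 OR 0)) XOR 0) -> 1
  row 9 [1001]: ((NOT 1 OR (NOT 1 OR 1)) XOR 1) -> 0
  row 10 [1010]: ((NOT 0 OR (NOT 1 OR 0)) XOR 0) -> 1
  row 11 [1011]: ((NOT 1 OR (NOT 1 OR 1)) XOR 1) -> 0
  row 12 [1100]: ((NOT 0 OR (NOT 1 OR 0)) XOR 0) -> 1
  row 13 [1101]: ((NOT 1 OR (NOT 1 OR 1)) XOR 1) -> 0
  row 14 [1110]: ((NOT 0 OR (NOT 1 OR 0)) XOR 0) -> 1
  row 15 [1111]: ((NOT 1 OR (NOT 1 OR 1)) XOR 1) -> 0
Full result column, 4 rows per line (P1,P2 fixed per line; P3,P4 runs 00..11 left to right):
  rows 0-3 [P1,P2=00]: 1010  = hex A
  rows 4-7 [P1,P2=01]: 1010  = hex A
  rows 8-11 [P1,P2=10]: 1010  = hex A
  rows 12-15 [P1,P2=11]: 1010  = hex A
Output column (row 0 .. row 15) = 1010101010101010
Output column grouped in 4s = 1010 1010 1010 1010 = 0xAAAA
Convert to decimal digit by digit (value = value*16 + digit):
  A -> 10
  10*16 + 10 (A) = 170
  170*16 + 10 (A) = 2730
  2730*16 + 10 (A) = 43690
Decimal = 43690

43690


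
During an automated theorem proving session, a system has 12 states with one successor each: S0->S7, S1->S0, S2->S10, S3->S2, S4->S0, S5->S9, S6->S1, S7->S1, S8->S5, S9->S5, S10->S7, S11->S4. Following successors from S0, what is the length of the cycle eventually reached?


Trace from S0 until a state repeats:
  S0 -> S7 -> S1 -> S0
S0 first seen at step 0, revisited at step 3.
Cycle length = 3 - 0 = 3

3


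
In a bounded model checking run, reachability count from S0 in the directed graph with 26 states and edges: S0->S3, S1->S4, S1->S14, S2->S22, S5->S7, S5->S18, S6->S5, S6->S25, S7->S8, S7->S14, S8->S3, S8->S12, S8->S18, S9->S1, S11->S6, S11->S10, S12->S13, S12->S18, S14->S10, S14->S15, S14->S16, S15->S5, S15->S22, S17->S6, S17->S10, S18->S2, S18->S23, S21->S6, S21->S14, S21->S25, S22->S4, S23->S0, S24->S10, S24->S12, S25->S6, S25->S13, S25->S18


BFS from S0:
  layer 0: {S0}
  layer 1: {S3}
Reachable set: {S0, S3}
Count = 2

2


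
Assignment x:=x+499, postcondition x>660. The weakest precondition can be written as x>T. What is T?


Formula: wp(x:=E, P) = P[E/x] (substitute E for x in postcondition)
Step 1: Postcondition: x>660
Step 2: Substitute x+499 for x: x+499>660
Step 3: Solve for x: x > 660-499 = 161

161


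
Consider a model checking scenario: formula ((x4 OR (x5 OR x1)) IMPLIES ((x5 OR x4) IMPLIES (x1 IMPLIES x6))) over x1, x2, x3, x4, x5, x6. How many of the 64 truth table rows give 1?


Formula: ((x4 OR (x5 OR x1)) IMPLIES ((x5 OR x4) IMPLIES (x1 IMPLIES x6))) over 6 vars (64 rows)
Evaluate each row (x1, x2, x3, x4, x5, x6 as bits, MSB first):
  row 0 [000000]: ((0 OR (0 OR 0)) IMPLIES ((0 OR 0) IMPLIES (0 IMPLIES 0))) -> 1
  row 1 [000001]: ((0 OR (0 OR 0)) IMPLIES ((0 OR 0) IMPLIES (0 IMPLIES 1))) -> 1
  row 2 [000010]: ((0 OR (1 OR 0)) IMPLIES ((1 OR 0) IMPLIES (0 IMPLIES 0))) -> 1
  row 3 [000011]: ((0 OR (1 OR 0)) IMPLIES ((1 OR 0) IMPLIES (0 IMPLIES 1))) -> 1
  row 4 [000100]: ((1 OR (0 OR 0)) IMPLIES ((0 OR 1) IMPLIES (0 IMPLIES 0))) -> 1
  (every remaining row is evaluated the same way; all 64 results are listed next)
Full result column, 8 rows per line (x1,x2,x3 fixed per line; x4,x5,x6 runs 000..111 left to right):
  rows 0-7 [x1,x2,x3=000]: 11111111  (ones: 8)
  rows 8-15 [x1,x2,x3=001]: 11111111  (ones: 8)
  rows 16-23 [x1,x2,x3=010]: 11111111  (ones: 8)
  rows 24-31 [x1,x2,x3=011]: 11111111  (ones: 8)
  rows 32-39 [x1,x2,x3=100]: 11010101  (ones: 5)
  rows 40-47 [x1,x2,x3=101]: 11010101  (ones: 5)
  rows 48-55 [x1,x2,x3=110]: 11010101  (ones: 5)
  rows 56-63 [x1,x2,x3=111]: 11010101  (ones: 5)
Count of 1-rows = 8+8+8+8+5+5+5+5 = 52

52


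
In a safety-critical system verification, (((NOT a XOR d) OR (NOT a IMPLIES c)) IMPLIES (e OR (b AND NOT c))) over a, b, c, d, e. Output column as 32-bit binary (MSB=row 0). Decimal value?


Formula: (((NOT a XOR d) OR (NOT a IMPLIES c)) IMPLIES (e OR (b AND NOT c))) over a, b, c, d, e (32 rows)
Evaluate each row (bits = a,b,c,d,e, MSB first):
  row 0 [00000]: (((NOT 0 XOR 0) OR (NOT 0 IMPLIES 0)) IMPLIES (0 OR (0 AND NOT 0))) -> 0
  row 1 [00001]: (((NOT 0 XOR 0) OR (NOT 0 IMPLIES 0)) IMPLIES (1 OR (0 AND NOT 0))) -> 1
  row 2 [00010]: (((NOT 0 XOR 1) OR (NOT 0 IMPLIES 0)) IMPLIES (0 OR (0 AND NOT 0))) -> 1
  row 3 [00011]: (((NOT 0 XOR 1) OR (NOT 0 IMPLIES 0)) IMPLIES (1 OR (0 AND NOT 0))) -> 1
  row 4 [00100]: (((NOT 0 XOR 0) OR (NOT 0 IMPLIES 1)) IMPLIES (0 OR (0 AND NOT 1))) -> 0
  row 5 [00101]: (((NOT 0 XOR 0) OR (NOT 0 IMPLIES 1)) IMPLIES (1 OR (0 AND NOT 1))) -> 1
  row 6 [00110]: (((NOT 0 XOR 1) OR (NOT 0 IMPLIES 1)) IMPLIES (0 OR (0 AND NOT 1))) -> 0
  row 7 [00111]: (((NOT 0 XOR 1) OR (NOT 0 IMPLIES 1)) IMPLIES (1 OR (0 AND NOT 1))) -> 1
  row 8 [01000]: (((NOT 0 XOR 0) OR (NOT 0 IMPLIES 0)) IMPLIES (0 OR (1 AND NOT 0))) -> 1
  row 9 [01001]: (((NOT 0 XOR 0) OR (NOT 0 IMPLIES 0)) IMPLIES (1 OR (1 AND NOT 0))) -> 1
  row 10 [01010]: (((NOT 0 XOR 1) OR (NOT 0 IMPLIES 0)) IMPLIES (0 OR (1 AND NOT 0))) -> 1
  row 11 [01011]: (((NOT 0 XOR 1) OR (NOT 0 IMPLIES 0)) IMPLIES (1 OR (1 AND NOT 0))) -> 1
  row 12 [01100]: (((NOT 0 XOR 0) OR (NOT 0 IMPLIES 1)) IMPLIES (0 OR (1 AND NOT 1))) -> 0
  row 13 [01101]: (((NOT 0 XOR 0) OR (NOT 0 IMPLIES 1)) IMPLIES (1 OR (1 AND NOT 1))) -> 1
  row 14 [01110]: (((NOT 0 XOR 1) OR (NOT 0 IMPLIES 1)) IMPLIES (0 OR (1 AND NOT 1))) -> 0
  row 15 [01111]: (((NOT 0 XOR 1) OR (NOT 0 IMPLIES 1)) IMPLIES (1 OR (1 AND NOT 1))) -> 1
  row 16 [10000]: (((NOT 1 XOR 0) OR (NOT 1 IMPLIES 0)) IMPLIES (0 OR (0 AND NOT 0))) -> 0
  row 17 [10001]: (((NOT 1 XOR 0) OR (NOT 1 IMPLIES 0)) IMPLIES (1 OR (0 AND NOT 0))) -> 1
  row 18 [10010]: (((NOT 1 XOR 1) OR (NOT 1 IMPLIES 0)) IMPLIES (0 OR (0 AND NOT 0))) -> 0
  row 19 [10011]: (((NOT 1 XOR 1) OR (NOT 1 IMPLIES 0)) IMPLIES (1 OR (0 AND NOT 0))) -> 1
  row 20 [10100]: (((NOT 1 XOR 0) OR (NOT 1 IMPLIES 1)) IMPLIES (0 OR (0 AND NOT 1))) -> 0
  row 21 [10101]: (((NOT 1 XOR 0) OR (NOT 1 IMPLIES 1)) IMPLIES (1 OR (0 AND NOT 1))) -> 1
  row 22 [10110]: (((NOT 1 XOR 1) OR (NOT 1 IMPLIES 1)) IMPLIES (0 OR (0 AND NOT 1))) -> 0
  row 23 [10111]: (((NOT 1 XOR 1) OR (NOT 1 IMPLIES 1)) IMPLIES (1 OR (0 AND NOT 1))) -> 1
  row 24 [11000]: (((NOT 1 XOR 0) OR (NOT 1 IMPLIES 0)) IMPLIES (0 OR (1 AND NOT 0))) -> 1
  row 25 [11001]: (((NOT 1 XOR 0) OR (NOT 1 IMPLIES 0)) IMPLIES (1 OR (1 AND NOT 0))) -> 1
  row 26 [11010]: (((NOT 1 XOR 1) OR (NOT 1 IMPLIES 0)) IMPLIES (0 OR (1 AND NOT 0))) -> 1
  row 27 [11011]: (((NOT 1 XOR 1) OR (NOT 1 IMPLIES 0)) IMPLIES (1 OR (1 AND NOT 0))) -> 1
  row 28 [11100]: (((NOT 1 XOR 0) OR (NOT 1 IMPLIES 1)) IMPLIES (0 OR (1 AND NOT 1))) -> 0
  row 29 [11101]: (((NOT 1 XOR 0) OR (NOT 1 IMPLIES 1)) IMPLIES (1 OR (1 AND NOT 1))) -> 1
  row 30 [11110]: (((NOT 1 XOR 1) OR (NOT 1 IMPLIES 1)) IMPLIES (0 OR (1 AND NOT 1))) -> 0
  row 31 [11111]: (((NOT 1 XOR 1) OR (NOT 1 IMPLIES 1)) IMPLIES (1 OR (1 AND NOT 1))) -> 1
Full result column, 4 rows per line (a,b,c fixed per line; d,e runs 00..11 left to right):
  rows 0-3 [a,b,c=000]: 0111  = hex 7
  rows 4-7 [a,b,c=001]: 0101  = hex 5
  rows 8-11 [a,b,c=010]: 1111  = hex F
  rows 12-15 [a,b,c=011]: 0101  = hex 5
  rows 16-19 [a,b,c=100]: 0101  = hex 5
  rows 20-23 [a,b,c=101]: 0101  = hex 5
  rows 24-27 [a,b,c=110]: 1111  = hex F
  rows 28-31 [a,b,c=111]: 0101  = hex 5
Output column (row 0 .. row 31) = 01110101111101010101010111110101
Output column grouped in 4s = 0111 0101 1111 0101 0101 0101 1111 0101 = 0x75F555F5
Convert to decimal digit by digit (value = value*16 + digit):
  7 -> 7
  7*16 + 5 = 117
  117*16 + 15 (F) = 1887
  1887*16 + 5 = 30197
  30197*16 + 5 = 483157
  483157*16 + 5 = 7730517
  7730517*16 + 15 (F) = 123688287
  123688287*16 + 5 = 1979012597
Decimal = 1979012597

1979012597


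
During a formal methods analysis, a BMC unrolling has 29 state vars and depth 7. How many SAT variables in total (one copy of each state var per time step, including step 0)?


BMC unrolls to depth k, creating one copy of each state var for steps 0..k.
Step count = 7 + 1 = 8 (steps 0 through 7)
Vars per step = 29
Total = 29 * 8 = 232

232


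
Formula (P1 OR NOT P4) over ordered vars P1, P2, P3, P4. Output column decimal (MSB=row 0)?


Formula: (P1 OR NOT P4) over P1, P2, P3, P4 (16 rows)
Evaluate each row (bits = P1,P2,P3,P4, MSB first):
  row 0 [0000]: (0 OR NOT 0) -> 1
  row 1 [0001]: (0 OR NOT 1) -> 0
  row 2 [0010]: (0 OR NOT 0) -> 1
  row 3 [0011]: (0 OR NOT 1) -> 0
  row 4 [0100]: (0 OR NOT 0) -> 1
  row 5 [0101]: (0 OR NOT 1) -> 0
  row 6 [0110]: (0 OR NOT 0) -> 1
  row 7 [0111]: (0 OR NOT 1) -> 0
  row 8 [1000]: (1 OR NOT 0) -> 1
  row 9 [1001]: (1 OR NOT 1) -> 1
  row 10 [1010]: (1 OR NOT 0) -> 1
  row 11 [1011]: (1 OR NOT 1) -> 1
  row 12 [1100]: (1 OR NOT 0) -> 1
  row 13 [1101]: (1 OR NOT 1) -> 1
  row 14 [1110]: (1 OR NOT 0) -> 1
  row 15 [1111]: (1 OR NOT 1) -> 1
Full result column, 4 rows per line (P1,P2 fixed per line; P3,P4 runs 00..11 left to right):
  rows 0-3 [P1,P2=00]: 1010  = hex A
  rows 4-7 [P1,P2=01]: 1010  = hex A
  rows 8-11 [P1,P2=10]: 1111  = hex F
  rows 12-15 [P1,P2=11]: 1111  = hex F
Output column (row 0 .. row 15) = 1010101011111111
Output column grouped in 4s = 1010 1010 1111 1111 = 0xAAFF
Convert to decimal digit by digit (value = value*16 + digit):
  A -> 10
  10*16 + 10 (A) = 170
  170*16 + 15 (F) = 2735
  2735*16 + 15 (F) = 43775
Decimal = 43775

43775


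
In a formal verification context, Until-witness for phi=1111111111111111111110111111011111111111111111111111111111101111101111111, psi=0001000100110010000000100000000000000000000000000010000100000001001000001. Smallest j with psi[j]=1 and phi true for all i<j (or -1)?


(phi U psi) at 0: need smallest j with psi[j]=1 and phi[i]=1 for all i in [0,j).
Scan from step 0:
  step 0: phi=1, psi=0 -> continue
  step 1: phi=1, psi=0 -> continue
  step 2: phi=1, psi=0 -> continue
  step 3: psi=1 and phi held for [0,3) -> witness found
Witness step = 3

3


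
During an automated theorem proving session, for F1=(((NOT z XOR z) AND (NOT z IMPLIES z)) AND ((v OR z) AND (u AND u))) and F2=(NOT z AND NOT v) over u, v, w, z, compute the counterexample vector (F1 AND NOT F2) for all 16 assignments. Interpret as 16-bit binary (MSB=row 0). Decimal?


F1 = (((NOT z XOR z) AND (NOT z IMPLIES z)) AND ((v OR z) AND (u AND u)))
F2 = (NOT z AND NOT v)
Counterexample to F1=>F2 is where F1=1 and F2=0.
Evaluate each row (bits = u,v,w,z, MSB first):
  row 0 [0000]: F1=0 F2=1 -> F1&~F2 -> 0
  row 1 [0001]: F1=0 F2=0 -> F1&~F2 -> 0
  row 2 [0010]: F1=0 F2=1 -> F1&~F2 -> 0
  row 3 [0011]: F1=0 F2=0 -> F1&~F2 -> 0
  row 4 [0100]: F1=0 F2=0 -> F1&~F2 -> 0
  row 5 [0101]: F1=0 F2=0 -> F1&~F2 -> 0
  row 6 [0110]: F1=0 F2=0 -> F1&~F2 -> 0
  row 7 [0111]: F1=0 F2=0 -> F1&~F2 -> 0
  row 8 [1000]: F1=0 F2=1 -> F1&~F2 -> 0
  row 9 [1001]: F1=1 F2=0 -> F1&~F2 -> 1
  row 10 [1010]: F1=0 F2=1 -> F1&~F2 -> 0
  row 11 [1011]: F1=1 F2=0 -> F1&~F2 -> 1
  row 12 [1100]: F1=0 F2=0 -> F1&~F2 -> 0
  row 13 [1101]: F1=1 F2=0 -> F1&~F2 -> 1
  row 14 [1110]: F1=0 F2=0 -> F1&~F2 -> 0
  row 15 [1111]: F1=1 F2=0 -> F1&~F2 -> 1
Full result column, 4 rows per line (u,v fixed per line; w,z runs 00..11 left to right):
  rows 0-3 [u,v=00]: 0000  = hex 0
  rows 4-7 [u,v=01]: 0000  = hex 0
  rows 8-11 [u,v=10]: 0101  = hex 5
  rows 12-15 [u,v=11]: 0101  = hex 5
Counterexample vector (row 0 .. row 15) = 0000000001010101
Output column grouped in 4s = 0000 0000 0101 0101 = 0x0055
Convert to decimal digit by digit (value = value*16 + digit):
  0 -> 0
  0*16 + 0 = 0
  0*16 + 5 = 5
  5*16 + 5 = 85
Decimal = 85

85


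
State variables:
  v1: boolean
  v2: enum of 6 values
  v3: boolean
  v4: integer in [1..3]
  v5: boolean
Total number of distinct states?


State space = product of domain sizes of all variables.
Domain sizes:
  v1 (boolean): 2
  v2 (enum of 6 values): 6
  v3 (boolean): 2
  v4 (integer in [1..3]): 3
  v5 (boolean): 2
Product = 2 * 6 * 2 * 3 * 2 = 144

144


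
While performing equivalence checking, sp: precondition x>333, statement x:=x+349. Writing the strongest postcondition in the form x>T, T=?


Formula: sp(P, x:=E) = exists old_x. (x = E[old_x/x]) AND P[old_x/x] (old_x is the value of x before the assignment; eliminate old_x by solving x = E[old_x/x] for old_x)
Step 1: Precondition P: x>333, i.e. old_x > 333
Step 2: Assignment gives x = old_x + 349, so old_x = x - 349
Step 3: Substitute into P: x - 349 > 333
Step 4: Simplify: x > 333+349 = 682

682


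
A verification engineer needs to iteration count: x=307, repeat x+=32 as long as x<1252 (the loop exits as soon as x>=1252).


Step 1: x goes from 307 toward 1252 by 32; the body runs while x<1252, so iterations = ceil((bound-start)/step)
Step 2: Distance=945
Step 3: ceil(945/32)=30

30


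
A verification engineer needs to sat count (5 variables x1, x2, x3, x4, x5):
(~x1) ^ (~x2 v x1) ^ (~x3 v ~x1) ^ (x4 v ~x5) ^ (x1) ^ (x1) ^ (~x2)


CNF with 7 clauses over 5 vars (32 assignments).
An assignment satisfies CNF iff every clause has >=1 true literal.
Check each row (bits = x1,x2,x3,x4,x5; clause T/F shown):
  row 0 [00000]: clauses=TTTTFFT -> 0
  row 1 [00001]: clauses=TTTFFFT -> 0
  row 2 [00010]: clauses=TTTTFFT -> 0
  row 3 [00011]: clauses=TTTTFFT -> 0
  row 4 [00100]: clauses=TTTTFFT -> 0
  row 5 [00101]: clauses=TTTFFFT -> 0
  row 6 [00110]: clauses=TTTTFFT -> 0
  row 7 [00111]: clauses=TTTTFFT -> 0
  row 8 [01000]: clauses=TFTTFFF -> 0
  row 9 [01001]: clauses=TFTFFFF -> 0
  row 10 [01010]: clauses=TFTTFFF -> 0
  row 11 [01011]: clauses=TFTTFFF -> 0
  row 12 [01100]: clauses=TFTTFFF -> 0
  row 13 [01101]: clauses=TFTFFFF -> 0
  row 14 [01110]: clauses=TFTTFFF -> 0
  row 15 [01111]: clauses=TFTTFFF -> 0
  row 16 [10000]: clauses=FTTTTTT -> 0
  row 17 [10001]: clauses=FTTFTTT -> 0
  row 18 [10010]: clauses=FTTTTTT -> 0
  row 19 [10011]: clauses=FTTTTTT -> 0
  row 20 [10100]: clauses=FTFTTTT -> 0
  row 21 [10101]: clauses=FTFFTTT -> 0
  row 22 [10110]: clauses=FTFTTTT -> 0
  row 23 [10111]: clauses=FTFTTTT -> 0
  row 24 [11000]: clauses=FTTTTTF -> 0
  row 25 [11001]: clauses=FTTFTTF -> 0
  row 26 [11010]: clauses=FTTTTTF -> 0
  row 27 [11011]: clauses=FTTTTTF -> 0
  row 28 [11100]: clauses=FTFTTTF -> 0
  row 29 [11101]: clauses=FTFFTTF -> 0
  row 30 [11110]: clauses=FTFTTTF -> 0
  row 31 [11111]: clauses=FTFTTTF -> 0
Full result column, 8 rows per line (x1,x2 fixed per line; x3,x4,x5 runs 000..111 left to right):
  rows 0-7 [x1,x2=00]: 00000000  (ones: 0)
  rows 8-15 [x1,x2=01]: 00000000  (ones: 0)
  rows 16-23 [x1,x2=10]: 00000000  (ones: 0)
  rows 24-31 [x1,x2=11]: 00000000  (ones: 0)
Satisfying assignments = 0+0+0+0 = 0

0


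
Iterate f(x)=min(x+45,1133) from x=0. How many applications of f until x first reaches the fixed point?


Step 1: x=0, cap=1133, increment=45
Step 2: x grows by 45 each step until capped at 1133; fixed point is x=1133
Step 3: iterations = ceil(1133/45) = 26

26


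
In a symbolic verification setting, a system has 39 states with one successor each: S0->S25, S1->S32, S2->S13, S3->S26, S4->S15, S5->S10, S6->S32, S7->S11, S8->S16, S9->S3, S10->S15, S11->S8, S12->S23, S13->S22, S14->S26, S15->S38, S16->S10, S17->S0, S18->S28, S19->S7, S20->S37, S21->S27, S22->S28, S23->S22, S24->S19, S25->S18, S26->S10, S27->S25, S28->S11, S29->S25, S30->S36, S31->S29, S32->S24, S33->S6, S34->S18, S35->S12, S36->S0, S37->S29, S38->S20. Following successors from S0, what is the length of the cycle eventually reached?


Trace from S0 until a state repeats:
  S0 -> S25 -> S18 -> S28 -> S11 -> S8 -> S16 -> S10 -> S15 -> S38 -> S20 -> S37 -> S29 -> S25
S25 first seen at step 1, revisited at step 13.
Cycle length = 13 - 1 = 12

12


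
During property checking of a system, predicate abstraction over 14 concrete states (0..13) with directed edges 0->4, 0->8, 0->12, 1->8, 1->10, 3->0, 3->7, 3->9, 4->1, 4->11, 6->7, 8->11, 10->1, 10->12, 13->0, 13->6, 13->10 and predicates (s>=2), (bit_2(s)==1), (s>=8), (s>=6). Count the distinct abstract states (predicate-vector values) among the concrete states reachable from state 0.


BFS from 0:
Concrete reachable: {0, 1, 4, 8, 10, 11, 12}
Abstract via predicates (s>=2), (bit_2(s)==1), (s>=8), (s>=6):
  (0,0,0,0) <- {0, 1}
  (1,0,1,1) <- {8, 10, 11}
  (1,1,0,0) <- {4}
  (1,1,1,1) <- {12}
Distinct abstract states = 4

4


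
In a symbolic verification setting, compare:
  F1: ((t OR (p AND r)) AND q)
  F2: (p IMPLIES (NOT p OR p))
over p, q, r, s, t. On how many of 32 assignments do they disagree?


F1 = ((t OR (p AND r)) AND q)
F2 = (p IMPLIES (NOT p OR p))
Evaluate both on each of 32 rows (bits = p,q,r,s,t):
  row 0 [00000]: F1=0 F2=1 (differ) -> 1
  row 1 [00001]: F1=0 F2=1 (differ) -> 1
  row 2 [00010]: F1=0 F2=1 (differ) -> 1
  row 3 [00011]: F1=0 F2=1 (differ) -> 1
  row 4 [00100]: F1=0 F2=1 (differ) -> 1
  row 5 [00101]: F1=0 F2=1 (differ) -> 1
  row 6 [00110]: F1=0 F2=1 (differ) -> 1
  row 7 [00111]: F1=0 F2=1 (differ) -> 1
  row 8 [01000]: F1=0 F2=1 (differ) -> 1
  row 9 [01001]: F1=1 F2=1 -> 0
  row 10 [01010]: F1=0 F2=1 (differ) -> 1
  row 11 [01011]: F1=1 F2=1 -> 0
  row 12 [01100]: F1=0 F2=1 (differ) -> 1
  row 13 [01101]: F1=1 F2=1 -> 0
  row 14 [01110]: F1=0 F2=1 (differ) -> 1
  row 15 [01111]: F1=1 F2=1 -> 0
  row 16 [10000]: F1=0 F2=1 (differ) -> 1
  row 17 [10001]: F1=0 F2=1 (differ) -> 1
  row 18 [10010]: F1=0 F2=1 (differ) -> 1
  row 19 [10011]: F1=0 F2=1 (differ) -> 1
  row 20 [10100]: F1=0 F2=1 (differ) -> 1
  row 21 [10101]: F1=0 F2=1 (differ) -> 1
  row 22 [10110]: F1=0 F2=1 (differ) -> 1
  row 23 [10111]: F1=0 F2=1 (differ) -> 1
  row 24 [11000]: F1=0 F2=1 (differ) -> 1
  row 25 [11001]: F1=1 F2=1 -> 0
  row 26 [11010]: F1=0 F2=1 (differ) -> 1
  row 27 [11011]: F1=1 F2=1 -> 0
  row 28 [11100]: F1=1 F2=1 -> 0
  row 29 [11101]: F1=1 F2=1 -> 0
  row 30 [11110]: F1=1 F2=1 -> 0
  row 31 [11111]: F1=1 F2=1 -> 0
Full result column, 8 rows per line (p,q fixed per line; r,s,t runs 000..111 left to right):
  rows 0-7 [p,q=00]: 11111111  (ones: 8)
  rows 8-15 [p,q=01]: 10101010  (ones: 4)
  rows 16-23 [p,q=10]: 11111111  (ones: 8)
  rows 24-31 [p,q=11]: 10100000  (ones: 2)
Disagreements = 8+4+8+2 = 22

22


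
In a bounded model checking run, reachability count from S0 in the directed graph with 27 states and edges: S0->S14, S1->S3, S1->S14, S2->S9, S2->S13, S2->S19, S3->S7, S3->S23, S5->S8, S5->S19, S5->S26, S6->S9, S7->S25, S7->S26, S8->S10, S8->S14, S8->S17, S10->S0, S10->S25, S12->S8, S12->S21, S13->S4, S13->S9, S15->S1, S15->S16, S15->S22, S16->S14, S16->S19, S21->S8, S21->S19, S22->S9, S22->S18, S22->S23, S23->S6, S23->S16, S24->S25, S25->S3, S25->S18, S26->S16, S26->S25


BFS from S0:
  layer 0: {S0}
  layer 1: {S14}
Reachable set: {S0, S14}
Count = 2

2


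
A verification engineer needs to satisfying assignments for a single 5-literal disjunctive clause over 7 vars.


Step 1: Total=2^7=128
Step 2: Unsat when all 5 false: 2^2=4
Step 3: Sat=128-4=124

124


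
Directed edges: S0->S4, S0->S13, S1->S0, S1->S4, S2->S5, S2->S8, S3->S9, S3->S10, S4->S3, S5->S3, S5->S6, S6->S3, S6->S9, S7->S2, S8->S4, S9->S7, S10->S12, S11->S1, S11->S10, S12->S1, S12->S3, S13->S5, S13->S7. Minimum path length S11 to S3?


BFS layer-by-layer from S11:
  dist 0: {S11}
  dist 1: {S1, S10}
  dist 2: {S0, S4, S12}
  dist 3: {S3, S13}
  -> S3 reached at distance 3
Shortest path length = 3

3


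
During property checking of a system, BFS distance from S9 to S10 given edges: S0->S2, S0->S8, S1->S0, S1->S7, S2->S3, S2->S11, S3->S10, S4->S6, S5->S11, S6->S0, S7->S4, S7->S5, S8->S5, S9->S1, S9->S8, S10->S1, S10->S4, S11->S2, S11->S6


BFS layer-by-layer from S9:
  dist 0: {S9}
  dist 1: {S1, S8}
  dist 2: {S0, S5, S7}
  dist 3: {S2, S4, S11}
  dist 4: {S3, S6}
  dist 5: {S10}
  -> S10 reached at distance 5
Shortest path length = 5

5


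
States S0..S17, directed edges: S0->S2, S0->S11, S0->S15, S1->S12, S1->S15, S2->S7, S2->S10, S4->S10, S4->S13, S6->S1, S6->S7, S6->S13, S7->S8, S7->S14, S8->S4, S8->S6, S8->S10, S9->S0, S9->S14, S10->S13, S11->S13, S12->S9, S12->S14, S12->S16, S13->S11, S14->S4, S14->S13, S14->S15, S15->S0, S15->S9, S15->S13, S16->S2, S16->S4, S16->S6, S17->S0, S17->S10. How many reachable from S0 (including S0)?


BFS from S0:
  layer 0: {S0}
  layer 1: {S2, S11, S15}
  layer 2: {S7, S9, S10, S13}
  layer 3: {S8, S14}
  layer 4: {S4, S6}
  layer 5: {S1}
  layer 6: {S12}
  layer 7: {S16}
Reachable set: {S0, S1, S2, S4, S6, S7, S8, S9, S10, S11, S12, S13, S14, S15, S16}
Count = 15

15


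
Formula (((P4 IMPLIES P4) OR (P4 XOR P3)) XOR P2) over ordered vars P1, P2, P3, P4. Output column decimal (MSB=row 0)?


Formula: (((P4 IMPLIES P4) OR (P4 XOR P3)) XOR P2) over P1, P2, P3, P4 (16 rows)
Evaluate each row (bits = P1,P2,P3,P4, MSB first):
  row 0 [0000]: (((0 IMPLIES 0) OR (0 XOR 0)) XOR 0) -> 1
  row 1 [0001]: (((1 IMPLIES 1) OR (1 XOR 0)) XOR 0) -> 1
  row 2 [0010]: (((0 IMPLIES 0) OR (0 XOR 1)) XOR 0) -> 1
  row 3 [0011]: (((1 IMPLIES 1) OR (1 XOR 1)) XOR 0) -> 1
  row 4 [0100]: (((0 IMPLIES 0) OR (0 XOR 0)) XOR 1) -> 0
  row 5 [0101]: (((1 IMPLIES 1) OR (1 XOR 0)) XOR 1) -> 0
  row 6 [0110]: (((0 IMPLIES 0) OR (0 XOR 1)) XOR 1) -> 0
  row 7 [0111]: (((1 IMPLIES 1) OR (1 XOR 1)) XOR 1) -> 0
  row 8 [1000]: (((0 IMPLIES 0) OR (0 XOR 0)) XOR 0) -> 1
  row 9 [1001]: (((1 IMPLIES 1) OR (1 XOR 0)) XOR 0) -> 1
  row 10 [1010]: (((0 IMPLIES 0) OR (0 XOR 1)) XOR 0) -> 1
  row 11 [1011]: (((1 IMPLIES 1) OR (1 XOR 1)) XOR 0) -> 1
  row 12 [1100]: (((0 IMPLIES 0) OR (0 XOR 0)) XOR 1) -> 0
  row 13 [1101]: (((1 IMPLIES 1) OR (1 XOR 0)) XOR 1) -> 0
  row 14 [1110]: (((0 IMPLIES 0) OR (0 XOR 1)) XOR 1) -> 0
  row 15 [1111]: (((1 IMPLIES 1) OR (1 XOR 1)) XOR 1) -> 0
Full result column, 4 rows per line (P1,P2 fixed per line; P3,P4 runs 00..11 left to right):
  rows 0-3 [P1,P2=00]: 1111  = hex F
  rows 4-7 [P1,P2=01]: 0000  = hex 0
  rows 8-11 [P1,P2=10]: 1111  = hex F
  rows 12-15 [P1,P2=11]: 0000  = hex 0
Output column (row 0 .. row 15) = 1111000011110000
Output column grouped in 4s = 1111 0000 1111 0000 = 0xF0F0
Convert to decimal digit by digit (value = value*16 + digit):
  F -> 15
  15*16 + 0 = 240
  240*16 + 15 (F) = 3855
  3855*16 + 0 = 61680
Decimal = 61680

61680


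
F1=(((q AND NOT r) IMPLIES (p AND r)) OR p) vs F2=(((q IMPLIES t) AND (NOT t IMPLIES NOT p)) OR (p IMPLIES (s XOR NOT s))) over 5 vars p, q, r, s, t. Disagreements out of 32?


F1 = (((q AND NOT r) IMPLIES (p AND r)) OR p)
F2 = (((q IMPLIES t) AND (NOT t IMPLIES NOT p)) OR (p IMPLIES (s XOR NOT s)))
Evaluate both on each of 32 rows (bits = p,q,r,s,t):
  row 0 [00000]: F1=1 F2=1 -> 0
  row 1 [00001]: F1=1 F2=1 -> 0
  row 2 [00010]: F1=1 F2=1 -> 0
  row 3 [00011]: F1=1 F2=1 -> 0
  row 4 [00100]: F1=1 F2=1 -> 0
  row 5 [00101]: F1=1 F2=1 -> 0
  row 6 [00110]: F1=1 F2=1 -> 0
  row 7 [00111]: F1=1 F2=1 -> 0
  row 8 [01000]: F1=0 F2=1 (differ) -> 1
  row 9 [01001]: F1=0 F2=1 (differ) -> 1
  row 10 [01010]: F1=0 F2=1 (differ) -> 1
  row 11 [01011]: F1=0 F2=1 (differ) -> 1
  row 12 [01100]: F1=1 F2=1 -> 0
  row 13 [01101]: F1=1 F2=1 -> 0
  row 14 [01110]: F1=1 F2=1 -> 0
  row 15 [01111]: F1=1 F2=1 -> 0
  row 16 [10000]: F1=1 F2=1 -> 0
  row 17 [10001]: F1=1 F2=1 -> 0
  row 18 [10010]: F1=1 F2=1 -> 0
  row 19 [10011]: F1=1 F2=1 -> 0
  row 20 [10100]: F1=1 F2=1 -> 0
  row 21 [10101]: F1=1 F2=1 -> 0
  row 22 [10110]: F1=1 F2=1 -> 0
  row 23 [10111]: F1=1 F2=1 -> 0
  row 24 [11000]: F1=1 F2=1 -> 0
  row 25 [11001]: F1=1 F2=1 -> 0
  row 26 [11010]: F1=1 F2=1 -> 0
  row 27 [11011]: F1=1 F2=1 -> 0
  row 28 [11100]: F1=1 F2=1 -> 0
  row 29 [11101]: F1=1 F2=1 -> 0
  row 30 [11110]: F1=1 F2=1 -> 0
  row 31 [11111]: F1=1 F2=1 -> 0
Full result column, 8 rows per line (p,q fixed per line; r,s,t runs 000..111 left to right):
  rows 0-7 [p,q=00]: 00000000  (ones: 0)
  rows 8-15 [p,q=01]: 11110000  (ones: 4)
  rows 16-23 [p,q=10]: 00000000  (ones: 0)
  rows 24-31 [p,q=11]: 00000000  (ones: 0)
Disagreements = 0+4+0+0 = 4

4


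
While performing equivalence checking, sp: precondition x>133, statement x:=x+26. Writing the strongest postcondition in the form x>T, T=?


Formula: sp(P, x:=E) = exists old_x. (x = E[old_x/x]) AND P[old_x/x] (old_x is the value of x before the assignment; eliminate old_x by solving x = E[old_x/x] for old_x)
Step 1: Precondition P: x>133, i.e. old_x > 133
Step 2: Assignment gives x = old_x + 26, so old_x = x - 26
Step 3: Substitute into P: x - 26 > 133
Step 4: Simplify: x > 133+26 = 159

159


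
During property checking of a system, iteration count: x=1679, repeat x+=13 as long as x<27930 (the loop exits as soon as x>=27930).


Step 1: x goes from 1679 toward 27930 by 13; the body runs while x<27930, so iterations = ceil((bound-start)/step)
Step 2: Distance=26251
Step 3: ceil(26251/13)=2020

2020


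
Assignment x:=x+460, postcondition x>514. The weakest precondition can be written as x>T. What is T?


Formula: wp(x:=E, P) = P[E/x] (substitute E for x in postcondition)
Step 1: Postcondition: x>514
Step 2: Substitute x+460 for x: x+460>514
Step 3: Solve for x: x > 514-460 = 54

54


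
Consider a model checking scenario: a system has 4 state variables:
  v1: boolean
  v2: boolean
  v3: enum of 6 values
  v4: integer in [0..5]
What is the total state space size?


State space = product of domain sizes of all variables.
Domain sizes:
  v1 (boolean): 2
  v2 (boolean): 2
  v3 (enum of 6 values): 6
  v4 (integer in [0..5]): 6
Product = 2 * 2 * 6 * 6 = 144

144


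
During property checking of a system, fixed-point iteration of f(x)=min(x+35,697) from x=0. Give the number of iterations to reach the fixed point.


Step 1: x=0, cap=697, increment=35
Step 2: x grows by 35 each step until capped at 697; fixed point is x=697
Step 3: iterations = ceil(697/35) = 20

20


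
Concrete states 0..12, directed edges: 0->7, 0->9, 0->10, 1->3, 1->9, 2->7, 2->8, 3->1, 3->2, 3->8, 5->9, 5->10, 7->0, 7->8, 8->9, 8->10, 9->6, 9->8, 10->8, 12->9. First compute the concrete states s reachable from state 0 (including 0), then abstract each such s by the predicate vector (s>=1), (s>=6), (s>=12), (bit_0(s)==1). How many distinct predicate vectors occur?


BFS from 0:
Concrete reachable: {0, 6, 7, 8, 9, 10}
Abstract via predicates (s>=1), (s>=6), (s>=12), (bit_0(s)==1):
  (0,0,0,0) <- {0}
  (1,1,0,0) <- {6, 8, 10}
  (1,1,0,1) <- {7, 9}
Distinct abstract states = 3

3


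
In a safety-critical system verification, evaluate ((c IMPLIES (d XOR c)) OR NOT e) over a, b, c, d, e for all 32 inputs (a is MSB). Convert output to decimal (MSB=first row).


Formula: ((c IMPLIES (d XOR c)) OR NOT e) over a, b, c, d, e (32 rows)
Evaluate each row (bits = a,b,c,d,e, MSB first):
  row 0 [00000]: ((0 IMPLIES (0 XOR 0)) OR NOT 0) -> 1
  row 1 [00001]: ((0 IMPLIES (0 XOR 0)) OR NOT 1) -> 1
  row 2 [00010]: ((0 IMPLIES (1 XOR 0)) OR NOT 0) -> 1
  row 3 [00011]: ((0 IMPLIES (1 XOR 0)) OR NOT 1) -> 1
  row 4 [00100]: ((1 IMPLIES (0 XOR 1)) OR NOT 0) -> 1
  row 5 [00101]: ((1 IMPLIES (0 XOR 1)) OR NOT 1) -> 1
  row 6 [00110]: ((1 IMPLIES (1 XOR 1)) OR NOT 0) -> 1
  row 7 [00111]: ((1 IMPLIES (1 XOR 1)) OR NOT 1) -> 0
  row 8 [01000]: ((0 IMPLIES (0 XOR 0)) OR NOT 0) -> 1
  row 9 [01001]: ((0 IMPLIES (0 XOR 0)) OR NOT 1) -> 1
  row 10 [01010]: ((0 IMPLIES (1 XOR 0)) OR NOT 0) -> 1
  row 11 [01011]: ((0 IMPLIES (1 XOR 0)) OR NOT 1) -> 1
  row 12 [01100]: ((1 IMPLIES (0 XOR 1)) OR NOT 0) -> 1
  row 13 [01101]: ((1 IMPLIES (0 XOR 1)) OR NOT 1) -> 1
  row 14 [01110]: ((1 IMPLIES (1 XOR 1)) OR NOT 0) -> 1
  row 15 [01111]: ((1 IMPLIES (1 XOR 1)) OR NOT 1) -> 0
  row 16 [10000]: ((0 IMPLIES (0 XOR 0)) OR NOT 0) -> 1
  row 17 [10001]: ((0 IMPLIES (0 XOR 0)) OR NOT 1) -> 1
  row 18 [10010]: ((0 IMPLIES (1 XOR 0)) OR NOT 0) -> 1
  row 19 [10011]: ((0 IMPLIES (1 XOR 0)) OR NOT 1) -> 1
  row 20 [10100]: ((1 IMPLIES (0 XOR 1)) OR NOT 0) -> 1
  row 21 [10101]: ((1 IMPLIES (0 XOR 1)) OR NOT 1) -> 1
  row 22 [10110]: ((1 IMPLIES (1 XOR 1)) OR NOT 0) -> 1
  row 23 [10111]: ((1 IMPLIES (1 XOR 1)) OR NOT 1) -> 0
  row 24 [11000]: ((0 IMPLIES (0 XOR 0)) OR NOT 0) -> 1
  row 25 [11001]: ((0 IMPLIES (0 XOR 0)) OR NOT 1) -> 1
  row 26 [11010]: ((0 IMPLIES (1 XOR 0)) OR NOT 0) -> 1
  row 27 [11011]: ((0 IMPLIES (1 XOR 0)) OR NOT 1) -> 1
  row 28 [11100]: ((1 IMPLIES (0 XOR 1)) OR NOT 0) -> 1
  row 29 [11101]: ((1 IMPLIES (0 XOR 1)) OR NOT 1) -> 1
  row 30 [11110]: ((1 IMPLIES (1 XOR 1)) OR NOT 0) -> 1
  row 31 [11111]: ((1 IMPLIES (1 XOR 1)) OR NOT 1) -> 0
Full result column, 4 rows per line (a,b,c fixed per line; d,e runs 00..11 left to right):
  rows 0-3 [a,b,c=000]: 1111  = hex F
  rows 4-7 [a,b,c=001]: 1110  = hex E
  rows 8-11 [a,b,c=010]: 1111  = hex F
  rows 12-15 [a,b,c=011]: 1110  = hex E
  rows 16-19 [a,b,c=100]: 1111  = hex F
  rows 20-23 [a,b,c=101]: 1110  = hex E
  rows 24-27 [a,b,c=110]: 1111  = hex F
  rows 28-31 [a,b,c=111]: 1110  = hex E
Output column (row 0 .. row 31) = 11111110111111101111111011111110
Output column grouped in 4s = 1111 1110 1111 1110 1111 1110 1111 1110 = 0xFEFEFEFE
Convert to decimal digit by digit (value = value*16 + digit):
  F -> 15
  15*16 + 14 (E) = 254
  254*16 + 15 (F) = 4079
  4079*16 + 14 (E) = 65278
  65278*16 + 15 (F) = 1044463
  1044463*16 + 14 (E) = 16711422
  16711422*16 + 15 (F) = 267382767
  267382767*16 + 14 (E) = 4278124286
Decimal = 4278124286

4278124286


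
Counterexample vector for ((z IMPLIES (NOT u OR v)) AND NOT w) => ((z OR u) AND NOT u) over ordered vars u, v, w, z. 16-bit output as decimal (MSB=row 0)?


F1 = ((z IMPLIES (NOT u OR v)) AND NOT w)
F2 = ((z OR u) AND NOT u)
Counterexample to F1=>F2 is where F1=1 and F2=0.
Evaluate each row (bits = u,v,w,z, MSB first):
  row 0 [0000]: F1=1 F2=0 -> F1&~F2 -> 1
  row 1 [0001]: F1=1 F2=1 -> F1&~F2 -> 0
  row 2 [0010]: F1=0 F2=0 -> F1&~F2 -> 0
  row 3 [0011]: F1=0 F2=1 -> F1&~F2 -> 0
  row 4 [0100]: F1=1 F2=0 -> F1&~F2 -> 1
  row 5 [0101]: F1=1 F2=1 -> F1&~F2 -> 0
  row 6 [0110]: F1=0 F2=0 -> F1&~F2 -> 0
  row 7 [0111]: F1=0 F2=1 -> F1&~F2 -> 0
  row 8 [1000]: F1=1 F2=0 -> F1&~F2 -> 1
  row 9 [1001]: F1=0 F2=0 -> F1&~F2 -> 0
  row 10 [1010]: F1=0 F2=0 -> F1&~F2 -> 0
  row 11 [1011]: F1=0 F2=0 -> F1&~F2 -> 0
  row 12 [1100]: F1=1 F2=0 -> F1&~F2 -> 1
  row 13 [1101]: F1=1 F2=0 -> F1&~F2 -> 1
  row 14 [1110]: F1=0 F2=0 -> F1&~F2 -> 0
  row 15 [1111]: F1=0 F2=0 -> F1&~F2 -> 0
Full result column, 4 rows per line (u,v fixed per line; w,z runs 00..11 left to right):
  rows 0-3 [u,v=00]: 1000  = hex 8
  rows 4-7 [u,v=01]: 1000  = hex 8
  rows 8-11 [u,v=10]: 1000  = hex 8
  rows 12-15 [u,v=11]: 1100  = hex C
Counterexample vector (row 0 .. row 15) = 1000100010001100
Output column grouped in 4s = 1000 1000 1000 1100 = 0x888C
Convert to decimal digit by digit (value = value*16 + digit):
  8 -> 8
  8*16 + 8 = 136
  136*16 + 8 = 2184
  2184*16 + 12 (C) = 34956
Decimal = 34956

34956


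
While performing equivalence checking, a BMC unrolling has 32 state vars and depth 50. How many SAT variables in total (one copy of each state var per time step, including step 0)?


BMC unrolls to depth k, creating one copy of each state var for steps 0..k.
Step count = 50 + 1 = 51 (steps 0 through 50)
Vars per step = 32
Total = 32 * 51 = 1632

1632


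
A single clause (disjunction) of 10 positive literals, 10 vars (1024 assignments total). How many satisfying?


Step 1: Total=2^10=1024
Step 2: Unsat when all 10 false: 2^0=1
Step 3: Sat=1024-1=1023

1023


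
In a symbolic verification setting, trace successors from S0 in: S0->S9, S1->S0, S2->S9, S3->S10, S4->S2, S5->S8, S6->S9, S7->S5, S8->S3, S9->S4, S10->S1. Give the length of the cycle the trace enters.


Trace from S0 until a state repeats:
  S0 -> S9 -> S4 -> S2 -> S9
S9 first seen at step 1, revisited at step 4.
Cycle length = 4 - 1 = 3

3


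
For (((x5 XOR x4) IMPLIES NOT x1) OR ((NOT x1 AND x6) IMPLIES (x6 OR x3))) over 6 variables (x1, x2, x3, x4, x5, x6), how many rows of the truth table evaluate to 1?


Formula: (((x5 XOR x4) IMPLIES NOT x1) OR ((NOT x1 AND x6) IMPLIES (x6 OR x3))) over 6 vars (64 rows)
Evaluate each row (x1, x2, x3, x4, x5, x6 as bits, MSB first):
  row 0 [000000]: (((0 XOR 0) IMPLIES NOT 0) OR ((NOT 0 AND 0) IMPLIES (0 OR 0))) -> 1
  row 1 [000001]: (((0 XOR 0) IMPLIES NOT 0) OR ((NOT 0 AND 1) IMPLIES (1 OR 0))) -> 1
  row 2 [000010]: (((1 XOR 0) IMPLIES NOT 0) OR ((NOT 0 AND 0) IMPLIES (0 OR 0))) -> 1
  row 3 [000011]: (((1 XOR 0) IMPLIES NOT 0) OR ((NOT 0 AND 1) IMPLIES (1 OR 0))) -> 1
  row 4 [000100]: (((0 XOR 1) IMPLIES NOT 0) OR ((NOT 0 AND 0) IMPLIES (0 OR 0))) -> 1
  (every remaining row is evaluated the same way; all 64 results are listed next)
Full result column, 8 rows per line (x1,x2,x3 fixed per line; x4,x5,x6 runs 000..111 left to right):
  rows 0-7 [x1,x2,x3=000]: 11111111  (ones: 8)
  rows 8-15 [x1,x2,x3=001]: 11111111  (ones: 8)
  rows 16-23 [x1,x2,x3=010]: 11111111  (ones: 8)
  rows 24-31 [x1,x2,x3=011]: 11111111  (ones: 8)
  rows 32-39 [x1,x2,x3=100]: 11111111  (ones: 8)
  rows 40-47 [x1,x2,x3=101]: 11111111  (ones: 8)
  rows 48-55 [x1,x2,x3=110]: 11111111  (ones: 8)
  rows 56-63 [x1,x2,x3=111]: 11111111  (ones: 8)
Count of 1-rows = 8+8+8+8+8+8+8+8 = 64

64


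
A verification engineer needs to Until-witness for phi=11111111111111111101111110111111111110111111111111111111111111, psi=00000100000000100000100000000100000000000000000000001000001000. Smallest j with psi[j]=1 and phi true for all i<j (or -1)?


(phi U psi) at 0: need smallest j with psi[j]=1 and phi[i]=1 for all i in [0,j).
Scan from step 0:
  step 0: phi=1, psi=0 -> continue
  step 1: phi=1, psi=0 -> continue
  step 2: phi=1, psi=0 -> continue
  step 3: phi=1, psi=0 -> continue
  step 5: psi=1 and phi held for [0,5) -> witness found
Witness step = 5

5


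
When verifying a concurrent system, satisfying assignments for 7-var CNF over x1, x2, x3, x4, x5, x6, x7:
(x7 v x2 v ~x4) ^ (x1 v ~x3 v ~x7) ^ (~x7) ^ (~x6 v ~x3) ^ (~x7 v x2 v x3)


CNF with 5 clauses over 7 vars (128 assignments).
An assignment satisfies CNF iff every clause has >=1 true literal.
Check each row (bits = x1,x2,x3,x4,x5,x6,x7; clause T/F shown):
  row 0 [0000000]: clauses=TTTTT -> 1
  row 1 [0000001]: clauses=TTFTF -> 0
  row 2 [0000010]: clauses=TTTTT -> 1
  row 3 [0000011]: clauses=TTFTF -> 0
  row 4 [0000100]: clauses=TTTTT -> 1
  (every remaining row is evaluated the same way; all 128 results are listed next)
Full result column, 8 rows per line (x1,x2,x3,x4 fixed per line; x5,x6,x7 runs 000..111 left to right):
  rows 0-7 [x1,x2,x3,x4=0000]: 10101010  (ones: 4)
  rows 8-15 [x1,x2,x3,x4=0001]: 00000000  (ones: 0)
  rows 16-23 [x1,x2,x3,x4=0010]: 10001000  (ones: 2)
  rows 24-31 [x1,x2,x3,x4=0011]: 00000000  (ones: 0)
  rows 32-39 [x1,x2,x3,x4=0100]: 10101010  (ones: 4)
  rows 40-47 [x1,x2,x3,x4=0101]: 10101010  (ones: 4)
  rows 48-55 [x1,x2,x3,x4=0110]: 10001000  (ones: 2)
  rows 56-63 [x1,x2,x3,x4=0111]: 10001000  (ones: 2)
  rows 64-71 [x1,x2,x3,x4=1000]: 10101010  (ones: 4)
  rows 72-79 [x1,x2,x3,x4=1001]: 00000000  (ones: 0)
  rows 80-87 [x1,x2,x3,x4=1010]: 10001000  (ones: 2)
  rows 88-95 [x1,x2,x3,x4=1011]: 00000000  (ones: 0)
  rows 96-103 [x1,x2,x3,x4=1100]: 10101010  (ones: 4)
  rows 104-111 [x1,x2,x3,x4=1101]: 10101010  (ones: 4)
  rows 112-119 [x1,x2,x3,x4=1110]: 10001000  (ones: 2)
  rows 120-127 [x1,x2,x3,x4=1111]: 10001000  (ones: 2)
Satisfying assignments = 4+0+2+0+4+4+2+2+4+0+2+0+4+4+2+2 = 36

36


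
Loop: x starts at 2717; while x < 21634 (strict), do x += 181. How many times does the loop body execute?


Step 1: x goes from 2717 toward 21634 by 181; the body runs while x<21634, so iterations = ceil((bound-start)/step)
Step 2: Distance=18917
Step 3: ceil(18917/181)=105

105


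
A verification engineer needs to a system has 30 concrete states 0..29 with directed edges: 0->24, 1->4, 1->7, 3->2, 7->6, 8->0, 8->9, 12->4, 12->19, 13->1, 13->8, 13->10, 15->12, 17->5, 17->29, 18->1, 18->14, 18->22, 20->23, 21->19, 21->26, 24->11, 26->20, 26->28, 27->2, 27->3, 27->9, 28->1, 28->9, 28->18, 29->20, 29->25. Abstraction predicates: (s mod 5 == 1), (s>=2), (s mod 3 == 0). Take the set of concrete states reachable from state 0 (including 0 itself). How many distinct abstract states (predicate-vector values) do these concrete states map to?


BFS from 0:
Concrete reachable: {0, 11, 24}
Abstract via predicates (s mod 5 == 1), (s>=2), (s mod 3 == 0):
  (0,0,1) <- {0}
  (0,1,1) <- {24}
  (1,1,0) <- {11}
Distinct abstract states = 3

3


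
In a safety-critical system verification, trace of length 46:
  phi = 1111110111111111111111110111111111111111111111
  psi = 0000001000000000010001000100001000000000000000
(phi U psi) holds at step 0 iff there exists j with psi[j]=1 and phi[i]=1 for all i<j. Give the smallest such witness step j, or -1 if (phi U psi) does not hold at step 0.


(phi U psi) at 0: need smallest j with psi[j]=1 and phi[i]=1 for all i in [0,j).
Scan from step 0:
  step 0: phi=1, psi=0 -> continue
  step 1: phi=1, psi=0 -> continue
  step 2: phi=1, psi=0 -> continue
  step 3: phi=1, psi=0 -> continue
  step 6: psi=1 and phi held for [0,6) -> witness found
Witness step = 6

6


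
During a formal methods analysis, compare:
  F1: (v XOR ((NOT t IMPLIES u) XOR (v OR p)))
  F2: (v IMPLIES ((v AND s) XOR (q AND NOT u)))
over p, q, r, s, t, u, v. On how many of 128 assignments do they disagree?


F1 = (v XOR ((NOT t IMPLIES u) XOR (v OR p)))
F2 = (v IMPLIES ((v AND s) XOR (q AND NOT u)))
Evaluate both on each of 128 rows (bits = p,q,r,s,t,u,v):
  row 0 [0000000]: F1=0 F2=1 (differ) -> 1
  row 1 [0000001]: F1=0 F2=0 -> 0
  row 2 [0000010]: F1=1 F2=1 -> 0
  row 3 [0000011]: F1=1 F2=0 (differ) -> 1
  row 4 [0000100]: F1=1 F2=1 -> 0
  (every remaining row is evaluated the same way; all 128 results are listed next)
Full result column, 8 rows per line (p,q,r,s fixed per line; t,u,v runs 000..111 left to right):
  rows 0-7 [p,q,r,s=0000]: 10010101  (ones: 4)
  rows 8-15 [p,q,r,s=0001]: 11000000  (ones: 2)
  rows 16-23 [p,q,r,s=0010]: 10010101  (ones: 4)
  rows 24-31 [p,q,r,s=0011]: 11000000  (ones: 2)
  rows 32-39 [p,q,r,s=0100]: 11010001  (ones: 4)
  rows 40-47 [p,q,r,s=0101]: 10000100  (ones: 2)
  rows 48-55 [p,q,r,s=0110]: 11010001  (ones: 4)
  rows 56-63 [p,q,r,s=0111]: 10000100  (ones: 2)
  rows 64-71 [p,q,r,s=1000]: 00111111  (ones: 6)
  rows 72-79 [p,q,r,s=1001]: 01101010  (ones: 4)
  rows 80-87 [p,q,r,s=1010]: 00111111  (ones: 6)
  rows 88-95 [p,q,r,s=1011]: 01101010  (ones: 4)
  rows 96-103 [p,q,r,s=1100]: 01111011  (ones: 6)
  rows 104-111 [p,q,r,s=1101]: 00101110  (ones: 4)
  rows 112-119 [p,q,r,s=1110]: 01111011  (ones: 6)
  rows 120-127 [p,q,r,s=1111]: 00101110  (ones: 4)
Disagreements = 4+2+4+2+4+2+4+2+6+4+6+4+6+4+6+4 = 64

64


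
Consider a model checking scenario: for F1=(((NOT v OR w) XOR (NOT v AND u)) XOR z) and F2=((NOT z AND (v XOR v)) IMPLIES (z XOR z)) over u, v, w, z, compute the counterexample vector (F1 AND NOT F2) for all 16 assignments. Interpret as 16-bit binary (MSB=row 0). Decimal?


F1 = (((NOT v OR w) XOR (NOT v AND u)) XOR z)
F2 = ((NOT z AND (v XOR v)) IMPLIES (z XOR z))
Counterexample to F1=>F2 is where F1=1 and F2=0.
Evaluate each row (bits = u,v,w,z, MSB first):
  row 0 [0000]: F1=1 F2=1 -> F1&~F2 -> 0
  row 1 [0001]: F1=0 F2=1 -> F1&~F2 -> 0
  row 2 [0010]: F1=1 F2=1 -> F1&~F2 -> 0
  row 3 [0011]: F1=0 F2=1 -> F1&~F2 -> 0
  row 4 [0100]: F1=0 F2=1 -> F1&~F2 -> 0
  row 5 [0101]: F1=1 F2=1 -> F1&~F2 -> 0
  row 6 [0110]: F1=1 F2=1 -> F1&~F2 -> 0
  row 7 [0111]: F1=0 F2=1 -> F1&~F2 -> 0
  row 8 [1000]: F1=0 F2=1 -> F1&~F2 -> 0
  row 9 [1001]: F1=1 F2=1 -> F1&~F2 -> 0
  row 10 [1010]: F1=0 F2=1 -> F1&~F2 -> 0
  row 11 [1011]: F1=1 F2=1 -> F1&~F2 -> 0
  row 12 [1100]: F1=0 F2=1 -> F1&~F2 -> 0
  row 13 [1101]: F1=1 F2=1 -> F1&~F2 -> 0
  row 14 [1110]: F1=1 F2=1 -> F1&~F2 -> 0
  row 15 [1111]: F1=0 F2=1 -> F1&~F2 -> 0
Full result column, 4 rows per line (u,v fixed per line; w,z runs 00..11 left to right):
  rows 0-3 [u,v=00]: 0000  = hex 0
  rows 4-7 [u,v=01]: 0000  = hex 0
  rows 8-11 [u,v=10]: 0000  = hex 0
  rows 12-15 [u,v=11]: 0000  = hex 0
Counterexample vector (row 0 .. row 15) = 0000000000000000
Output column grouped in 4s = 0000 0000 0000 0000 = 0x0000
Convert to decimal digit by digit (value = value*16 + digit):
  0 -> 0
  0*16 + 0 = 0
  0*16 + 0 = 0
  0*16 + 0 = 0
Decimal = 0

0
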